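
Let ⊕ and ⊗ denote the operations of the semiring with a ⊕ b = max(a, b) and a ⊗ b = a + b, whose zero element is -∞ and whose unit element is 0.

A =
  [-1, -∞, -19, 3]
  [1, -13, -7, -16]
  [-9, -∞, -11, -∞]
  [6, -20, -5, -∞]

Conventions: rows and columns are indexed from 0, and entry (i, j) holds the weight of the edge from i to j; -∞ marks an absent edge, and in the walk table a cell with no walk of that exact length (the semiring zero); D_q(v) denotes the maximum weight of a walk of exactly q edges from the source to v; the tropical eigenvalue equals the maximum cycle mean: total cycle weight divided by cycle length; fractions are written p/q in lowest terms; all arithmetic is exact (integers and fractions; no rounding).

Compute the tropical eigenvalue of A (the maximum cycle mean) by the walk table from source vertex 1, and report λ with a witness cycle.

q=0: [-∞, 0, -∞, -∞]
q=1: [1, -13, -7, -16]
q=2: [0, -26, -18, 4]
q=3: [10, -16, -1, 3]
q=4: [9, -17, -2, 13]
Optimal cycle mean attained by: cycle 0->3->0, total 3 + 6, length 2.
Answer: λ = 9/2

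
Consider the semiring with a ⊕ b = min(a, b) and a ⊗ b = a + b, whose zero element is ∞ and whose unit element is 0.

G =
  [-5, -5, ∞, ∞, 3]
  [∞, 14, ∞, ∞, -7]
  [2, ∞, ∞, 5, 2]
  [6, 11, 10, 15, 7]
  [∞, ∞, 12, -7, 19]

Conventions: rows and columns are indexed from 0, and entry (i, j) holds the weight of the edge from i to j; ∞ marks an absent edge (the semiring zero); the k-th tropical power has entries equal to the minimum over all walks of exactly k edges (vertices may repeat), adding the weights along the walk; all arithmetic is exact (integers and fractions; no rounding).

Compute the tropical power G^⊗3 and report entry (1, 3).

G^⊗2:
  [-10, -10, 15, -4, -12]
  [∞, 28, 5, -14, 7]
  [-3, -3, 14, -5, 5]
  [1, 1, 19, 0, 4]
  [-1, 4, 3, 8, 0]
G^⊗3:
  [-15, -15, 0, -19, -17]
  [-8, -3, -4, 0, -7]
  [-8, -8, 5, -2, -10]
  [-4, -4, 10, -3, -6]
  [-6, -6, 12, -7, -3]
Key observation: the optimum is the walk 1->1->4->3, with weight 14 + (-7) + (-7) = 0.
Optimal value attained by: walk 1->1->4->3.
Answer: (G^⊗3)[1][3] = 0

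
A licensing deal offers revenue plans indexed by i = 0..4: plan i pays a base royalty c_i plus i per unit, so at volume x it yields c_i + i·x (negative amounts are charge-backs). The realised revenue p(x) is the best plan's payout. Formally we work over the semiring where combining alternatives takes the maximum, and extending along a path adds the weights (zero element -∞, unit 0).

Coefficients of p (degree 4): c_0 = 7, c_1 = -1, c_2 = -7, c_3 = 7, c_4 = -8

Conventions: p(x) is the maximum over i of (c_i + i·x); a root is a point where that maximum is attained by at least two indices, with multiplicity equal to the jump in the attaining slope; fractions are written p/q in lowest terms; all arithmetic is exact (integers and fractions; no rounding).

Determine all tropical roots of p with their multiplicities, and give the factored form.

hull edge (i=0, c=7) to (i=3, c=7): slope 0, span 3
hull edge (i=3, c=7) to (i=4, c=-8): slope -15, span 1
Factored form: p(x) = -8 ⊗ (x ⊕ 0) ⊗ (x ⊕ 0) ⊗ (x ⊕ 0) ⊗ (x ⊕ 15)
Answer: roots = 0 (mult 3), 15 (mult 1)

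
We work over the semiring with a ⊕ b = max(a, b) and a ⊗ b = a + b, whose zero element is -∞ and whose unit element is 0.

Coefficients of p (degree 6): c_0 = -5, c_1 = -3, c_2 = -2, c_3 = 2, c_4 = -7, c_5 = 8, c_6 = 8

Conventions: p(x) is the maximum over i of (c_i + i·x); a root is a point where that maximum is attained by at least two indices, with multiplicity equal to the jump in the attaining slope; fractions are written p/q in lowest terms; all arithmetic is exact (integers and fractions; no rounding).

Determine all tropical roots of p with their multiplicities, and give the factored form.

hull edge (i=0, c=-5) to (i=5, c=8): slope 13/5, span 5
hull edge (i=5, c=8) to (i=6, c=8): slope 0, span 1
Factored form: p(x) = 8 ⊗ (x ⊕ (-13/5)) ⊗ (x ⊕ (-13/5)) ⊗ (x ⊕ (-13/5)) ⊗ (x ⊕ (-13/5)) ⊗ (x ⊕ (-13/5)) ⊗ (x ⊕ 0)
Answer: roots = -13/5 (mult 5), 0 (mult 1)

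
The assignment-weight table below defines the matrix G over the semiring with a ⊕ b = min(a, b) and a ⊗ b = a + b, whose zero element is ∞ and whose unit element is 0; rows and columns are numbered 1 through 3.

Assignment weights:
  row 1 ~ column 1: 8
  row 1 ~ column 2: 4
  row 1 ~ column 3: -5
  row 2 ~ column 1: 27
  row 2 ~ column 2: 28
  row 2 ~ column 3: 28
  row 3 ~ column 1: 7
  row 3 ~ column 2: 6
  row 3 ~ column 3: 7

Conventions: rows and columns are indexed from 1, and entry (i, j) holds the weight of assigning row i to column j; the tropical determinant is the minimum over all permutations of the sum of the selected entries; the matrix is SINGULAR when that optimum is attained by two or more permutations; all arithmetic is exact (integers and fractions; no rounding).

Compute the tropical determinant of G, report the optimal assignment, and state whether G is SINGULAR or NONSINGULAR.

σ = (1, 2, 3): 8 + 28 + 7 = 43
σ = (1, 3, 2): 8 + 28 + 6 = 42
σ = (2, 1, 3): 4 + 27 + 7 = 38
σ = (2, 3, 1): 4 + 28 + 7 = 39
σ = (3, 1, 2): (-5) + 27 + 6 = 28
σ = (3, 2, 1): (-5) + 28 + 7 = 30
Optimal value attained by: σ = (3, 1, 2).
Answer: det⊕(G) = 28; verdict: NONSINGULAR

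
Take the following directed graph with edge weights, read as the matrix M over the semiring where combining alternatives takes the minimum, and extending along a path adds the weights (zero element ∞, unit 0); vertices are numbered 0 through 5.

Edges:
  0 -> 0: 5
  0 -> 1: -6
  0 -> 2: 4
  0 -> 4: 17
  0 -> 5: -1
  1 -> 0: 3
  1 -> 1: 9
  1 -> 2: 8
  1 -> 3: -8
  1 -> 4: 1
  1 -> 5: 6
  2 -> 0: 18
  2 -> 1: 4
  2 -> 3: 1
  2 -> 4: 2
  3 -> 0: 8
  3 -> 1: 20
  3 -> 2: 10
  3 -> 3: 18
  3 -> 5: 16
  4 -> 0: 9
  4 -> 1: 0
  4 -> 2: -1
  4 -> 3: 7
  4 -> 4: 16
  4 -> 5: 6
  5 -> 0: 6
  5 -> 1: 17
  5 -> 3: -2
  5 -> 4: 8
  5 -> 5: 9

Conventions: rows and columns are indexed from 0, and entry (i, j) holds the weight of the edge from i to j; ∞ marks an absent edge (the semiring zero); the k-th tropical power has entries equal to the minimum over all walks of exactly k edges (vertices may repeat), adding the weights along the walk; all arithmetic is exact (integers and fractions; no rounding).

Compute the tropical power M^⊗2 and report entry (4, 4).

M^⊗2:
  [-3, -1, 2, -14, -5, 0]
  [0, -3, 0, 1, 10, 2]
  [7, 2, 1, -4, 5, 8]
  [13, 2, 12, 11, 12, 7]
  [3, 3, 8, -8, 1, 6]
  [6, 0, 7, 7, 17, 5]
Key observation: the optimum is the walk 4->1->4, with weight 0 + 1 = 1.
Optimal value attained by: walk 4->1->4.
Answer: (M^⊗2)[4][4] = 1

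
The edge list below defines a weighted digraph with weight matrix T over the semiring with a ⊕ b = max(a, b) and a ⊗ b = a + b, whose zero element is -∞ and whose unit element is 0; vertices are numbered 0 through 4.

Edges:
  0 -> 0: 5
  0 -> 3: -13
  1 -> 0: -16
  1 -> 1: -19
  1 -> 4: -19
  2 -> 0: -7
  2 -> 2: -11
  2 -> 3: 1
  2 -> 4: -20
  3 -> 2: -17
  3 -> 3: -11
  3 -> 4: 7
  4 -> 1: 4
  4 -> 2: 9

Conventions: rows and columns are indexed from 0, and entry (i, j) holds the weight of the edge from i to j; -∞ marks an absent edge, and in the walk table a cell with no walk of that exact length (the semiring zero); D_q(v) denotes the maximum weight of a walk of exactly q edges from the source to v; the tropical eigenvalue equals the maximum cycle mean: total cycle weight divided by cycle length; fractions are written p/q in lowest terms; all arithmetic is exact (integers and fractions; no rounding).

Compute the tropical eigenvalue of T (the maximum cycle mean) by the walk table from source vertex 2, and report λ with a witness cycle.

q=0: [-∞, -∞, 0, -∞, -∞]
q=1: [-7, -∞, -11, 1, -20]
q=2: [-2, -16, -11, -10, 8]
q=3: [3, 12, 17, -10, -3]
q=4: [10, 1, 6, 18, -3]
q=5: [15, 1, 6, 7, 25]
Optimal cycle mean attained by: cycle 2->3->4->2, total 1 + 7 + 9, length 3.
Answer: λ = 17/3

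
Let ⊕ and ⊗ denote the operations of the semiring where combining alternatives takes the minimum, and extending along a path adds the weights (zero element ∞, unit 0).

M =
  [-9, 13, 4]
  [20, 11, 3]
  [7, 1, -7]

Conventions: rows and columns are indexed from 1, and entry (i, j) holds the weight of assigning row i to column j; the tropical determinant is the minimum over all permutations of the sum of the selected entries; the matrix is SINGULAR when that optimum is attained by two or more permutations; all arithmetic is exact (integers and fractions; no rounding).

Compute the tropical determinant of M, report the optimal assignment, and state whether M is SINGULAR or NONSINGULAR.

σ = (1, 2, 3): (-9) + 11 + (-7) = -5
σ = (1, 3, 2): (-9) + 3 + 1 = -5
σ = (2, 1, 3): 13 + 20 + (-7) = 26
σ = (2, 3, 1): 13 + 3 + 7 = 23
σ = (3, 1, 2): 4 + 20 + 1 = 25
σ = (3, 2, 1): 4 + 11 + 7 = 22
Optimal value attained by: σ = (1, 2, 3).
Answer: det⊕(M) = -5; verdict: SINGULAR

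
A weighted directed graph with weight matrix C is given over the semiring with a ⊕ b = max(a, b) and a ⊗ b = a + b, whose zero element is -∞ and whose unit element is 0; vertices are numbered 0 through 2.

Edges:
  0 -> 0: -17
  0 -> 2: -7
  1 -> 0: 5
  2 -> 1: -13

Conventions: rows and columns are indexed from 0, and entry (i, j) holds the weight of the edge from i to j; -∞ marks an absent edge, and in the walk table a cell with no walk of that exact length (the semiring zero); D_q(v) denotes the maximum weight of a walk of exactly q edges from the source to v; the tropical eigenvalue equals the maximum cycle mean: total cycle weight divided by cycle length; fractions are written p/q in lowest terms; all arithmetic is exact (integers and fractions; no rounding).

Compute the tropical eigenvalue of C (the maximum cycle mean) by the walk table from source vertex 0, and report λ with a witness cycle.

q=0: [0, -∞, -∞]
q=1: [-17, -∞, -7]
q=2: [-34, -20, -24]
q=3: [-15, -37, -41]
Optimal cycle mean attained by: cycle 0->2->1->0, total (-7) + (-13) + 5, length 3.
Answer: λ = -5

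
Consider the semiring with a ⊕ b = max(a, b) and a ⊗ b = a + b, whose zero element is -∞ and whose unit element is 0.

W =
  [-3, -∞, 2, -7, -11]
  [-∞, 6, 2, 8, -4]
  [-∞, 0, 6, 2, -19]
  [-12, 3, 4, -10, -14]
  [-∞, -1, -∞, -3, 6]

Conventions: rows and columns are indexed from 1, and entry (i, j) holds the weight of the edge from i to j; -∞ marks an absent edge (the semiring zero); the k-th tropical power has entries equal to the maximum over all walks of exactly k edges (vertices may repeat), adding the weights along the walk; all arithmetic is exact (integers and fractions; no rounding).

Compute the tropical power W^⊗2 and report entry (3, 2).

W^⊗2:
  [-6, 2, 8, 4, -5]
  [-4, 12, 12, 14, 2]
  [-10, 6, 12, 8, -4]
  [-15, 9, 10, 11, -1]
  [-15, 5, 1, 7, 12]
Key observation: the optimum is the walk 3->2->2, with weight 0 + 6 = 6.
Optimal value attained by: walk 3->2->2.
Answer: (W^⊗2)[3][2] = 6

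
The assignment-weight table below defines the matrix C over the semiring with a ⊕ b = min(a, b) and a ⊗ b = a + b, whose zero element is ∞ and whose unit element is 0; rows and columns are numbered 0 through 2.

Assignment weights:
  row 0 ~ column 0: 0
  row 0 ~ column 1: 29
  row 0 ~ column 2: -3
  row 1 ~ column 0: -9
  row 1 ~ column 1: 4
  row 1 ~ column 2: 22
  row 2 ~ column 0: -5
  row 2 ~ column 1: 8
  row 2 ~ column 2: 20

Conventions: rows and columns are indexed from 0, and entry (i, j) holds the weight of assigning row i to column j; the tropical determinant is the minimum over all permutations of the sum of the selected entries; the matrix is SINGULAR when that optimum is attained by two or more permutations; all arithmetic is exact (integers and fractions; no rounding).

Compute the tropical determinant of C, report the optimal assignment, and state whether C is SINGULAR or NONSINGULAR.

σ = (0, 1, 2): 0 + 4 + 20 = 24
σ = (0, 2, 1): 0 + 22 + 8 = 30
σ = (1, 0, 2): 29 + (-9) + 20 = 40
σ = (1, 2, 0): 29 + 22 + (-5) = 46
σ = (2, 0, 1): (-3) + (-9) + 8 = -4
σ = (2, 1, 0): (-3) + 4 + (-5) = -4
Optimal value attained by: σ = (2, 0, 1).
Answer: det⊕(C) = -4; verdict: SINGULAR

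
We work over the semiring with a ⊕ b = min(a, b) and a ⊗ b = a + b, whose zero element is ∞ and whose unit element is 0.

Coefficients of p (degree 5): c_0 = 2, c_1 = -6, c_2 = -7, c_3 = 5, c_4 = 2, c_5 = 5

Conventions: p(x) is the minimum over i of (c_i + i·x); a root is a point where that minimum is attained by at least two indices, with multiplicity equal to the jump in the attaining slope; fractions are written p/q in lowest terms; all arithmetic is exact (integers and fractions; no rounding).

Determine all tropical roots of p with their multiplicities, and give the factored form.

hull edge (i=0, c=2) to (i=1, c=-6): slope -8, span 1
hull edge (i=1, c=-6) to (i=2, c=-7): slope -1, span 1
hull edge (i=2, c=-7) to (i=5, c=5): slope 4, span 3
Factored form: p(x) = 5 ⊗ (x ⊕ (-4)) ⊗ (x ⊕ (-4)) ⊗ (x ⊕ (-4)) ⊗ (x ⊕ 1) ⊗ (x ⊕ 8)
Answer: roots = -4 (mult 3), 1 (mult 1), 8 (mult 1)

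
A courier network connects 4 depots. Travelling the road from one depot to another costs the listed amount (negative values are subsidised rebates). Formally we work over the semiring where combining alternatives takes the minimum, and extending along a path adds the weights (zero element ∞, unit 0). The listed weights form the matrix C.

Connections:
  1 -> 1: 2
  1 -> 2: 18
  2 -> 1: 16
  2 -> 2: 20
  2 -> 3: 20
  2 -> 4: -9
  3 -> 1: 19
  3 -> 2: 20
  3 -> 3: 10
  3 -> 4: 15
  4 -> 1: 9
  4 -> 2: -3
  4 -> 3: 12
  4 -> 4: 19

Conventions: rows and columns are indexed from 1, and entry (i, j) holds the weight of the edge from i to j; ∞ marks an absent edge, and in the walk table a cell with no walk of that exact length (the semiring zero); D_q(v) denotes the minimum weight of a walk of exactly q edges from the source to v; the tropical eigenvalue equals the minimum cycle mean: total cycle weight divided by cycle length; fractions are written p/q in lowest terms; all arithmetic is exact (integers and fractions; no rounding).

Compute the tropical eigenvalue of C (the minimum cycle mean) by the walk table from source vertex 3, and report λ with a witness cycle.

q=0: [∞, ∞, 0, ∞]
q=1: [19, 20, 10, 15]
q=2: [21, 12, 20, 11]
q=3: [20, 8, 23, 3]
q=4: [12, 0, 15, -1]
Optimal cycle mean attained by: cycle 2->4->2, total (-9) + (-3), length 2.
Answer: λ = -6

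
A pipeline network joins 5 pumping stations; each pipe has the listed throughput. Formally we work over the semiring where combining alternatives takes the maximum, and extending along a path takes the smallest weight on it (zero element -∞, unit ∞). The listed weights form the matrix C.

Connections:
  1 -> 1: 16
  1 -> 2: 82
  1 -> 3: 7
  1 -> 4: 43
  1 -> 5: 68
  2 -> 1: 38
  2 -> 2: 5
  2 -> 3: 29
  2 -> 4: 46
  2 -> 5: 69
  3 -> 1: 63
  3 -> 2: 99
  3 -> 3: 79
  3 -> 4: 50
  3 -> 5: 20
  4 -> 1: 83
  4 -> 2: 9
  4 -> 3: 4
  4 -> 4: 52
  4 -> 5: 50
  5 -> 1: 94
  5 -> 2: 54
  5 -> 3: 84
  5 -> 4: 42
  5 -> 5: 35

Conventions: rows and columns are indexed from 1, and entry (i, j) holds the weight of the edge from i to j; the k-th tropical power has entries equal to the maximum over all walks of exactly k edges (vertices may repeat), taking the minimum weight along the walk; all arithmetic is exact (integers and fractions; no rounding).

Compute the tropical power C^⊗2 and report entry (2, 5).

C^⊗2:
  [68, 54, 68, 46, 69]
  [69, 54, 69, 46, 46]
  [63, 79, 79, 50, 69]
  [52, 82, 50, 52, 68]
  [63, 84, 79, 50, 68]
Key observation: the optimum is the walk 2->4->5, with weight 46 min 50 = 46.
Optimal value attained by: walk 2->4->5.
Answer: (C^⊗2)[2][5] = 46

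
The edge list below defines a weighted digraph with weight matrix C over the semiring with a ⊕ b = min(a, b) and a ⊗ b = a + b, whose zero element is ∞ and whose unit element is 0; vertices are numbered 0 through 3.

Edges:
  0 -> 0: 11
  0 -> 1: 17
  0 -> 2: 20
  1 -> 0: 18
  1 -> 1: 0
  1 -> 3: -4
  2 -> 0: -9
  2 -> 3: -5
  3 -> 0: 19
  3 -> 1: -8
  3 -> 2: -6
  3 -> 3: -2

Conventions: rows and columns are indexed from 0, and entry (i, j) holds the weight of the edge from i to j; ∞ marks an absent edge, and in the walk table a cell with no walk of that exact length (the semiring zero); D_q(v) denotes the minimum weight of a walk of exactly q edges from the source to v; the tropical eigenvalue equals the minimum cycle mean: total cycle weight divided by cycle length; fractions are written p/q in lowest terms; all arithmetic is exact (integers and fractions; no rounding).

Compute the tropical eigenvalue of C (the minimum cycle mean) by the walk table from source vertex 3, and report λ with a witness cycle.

q=0: [∞, ∞, ∞, 0]
q=1: [19, -8, -6, -2]
q=2: [-15, -10, -8, -12]
q=3: [-17, -20, -18, -14]
q=4: [-27, -22, -20, -24]
Optimal cycle mean attained by: cycle 1->3->1, total (-4) + (-8), length 2.
Answer: λ = -6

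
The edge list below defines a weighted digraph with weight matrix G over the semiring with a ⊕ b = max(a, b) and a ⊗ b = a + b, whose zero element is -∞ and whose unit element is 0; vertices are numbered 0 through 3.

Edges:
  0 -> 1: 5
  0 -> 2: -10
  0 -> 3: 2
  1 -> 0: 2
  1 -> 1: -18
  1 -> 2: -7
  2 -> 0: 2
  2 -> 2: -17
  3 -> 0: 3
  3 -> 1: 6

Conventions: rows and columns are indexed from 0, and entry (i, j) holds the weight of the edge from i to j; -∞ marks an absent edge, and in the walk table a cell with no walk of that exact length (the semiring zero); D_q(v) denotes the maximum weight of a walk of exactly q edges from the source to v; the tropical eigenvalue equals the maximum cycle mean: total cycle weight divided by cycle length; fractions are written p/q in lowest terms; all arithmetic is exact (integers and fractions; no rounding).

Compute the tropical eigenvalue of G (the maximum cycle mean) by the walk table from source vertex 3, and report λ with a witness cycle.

q=0: [-∞, -∞, -∞, 0]
q=1: [3, 6, -∞, -∞]
q=2: [8, 8, -1, 5]
q=3: [10, 13, 1, 10]
q=4: [15, 16, 6, 12]
Optimal cycle mean attained by: cycle 0->1->0, total 5 + 2, length 2.
Answer: λ = 7/2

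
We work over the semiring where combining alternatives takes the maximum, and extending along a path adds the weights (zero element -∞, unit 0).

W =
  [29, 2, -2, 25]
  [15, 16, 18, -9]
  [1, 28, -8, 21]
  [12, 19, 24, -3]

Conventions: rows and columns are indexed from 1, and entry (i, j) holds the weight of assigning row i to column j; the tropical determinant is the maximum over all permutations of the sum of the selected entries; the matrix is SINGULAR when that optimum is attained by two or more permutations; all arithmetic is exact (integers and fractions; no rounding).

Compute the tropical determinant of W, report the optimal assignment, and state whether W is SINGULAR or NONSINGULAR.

σ = (1, 2, 3, 4): 29 + 16 + (-8) + (-3) = 34
σ = (1, 2, 4, 3): 29 + 16 + 21 + 24 = 90
σ = (1, 3, 2, 4): 29 + 18 + 28 + (-3) = 72
σ = (1, 3, 4, 2): 29 + 18 + 21 + 19 = 87
σ = (1, 4, 2, 3): 29 + (-9) + 28 + 24 = 72
σ = (1, 4, 3, 2): 29 + (-9) + (-8) + 19 = 31
σ = (2, 1, 3, 4): 2 + 15 + (-8) + (-3) = 6
σ = (2, 1, 4, 3): 2 + 15 + 21 + 24 = 62
σ = (2, 3, 1, 4): 2 + 18 + 1 + (-3) = 18
σ = (2, 3, 4, 1): 2 + 18 + 21 + 12 = 53
σ = (2, 4, 1, 3): 2 + (-9) + 1 + 24 = 18
σ = (2, 4, 3, 1): 2 + (-9) + (-8) + 12 = -3
σ = (3, 1, 2, 4): (-2) + 15 + 28 + (-3) = 38
σ = (3, 1, 4, 2): (-2) + 15 + 21 + 19 = 53
σ = (3, 2, 1, 4): (-2) + 16 + 1 + (-3) = 12
σ = (3, 2, 4, 1): (-2) + 16 + 21 + 12 = 47
σ = (3, 4, 1, 2): (-2) + (-9) + 1 + 19 = 9
σ = (3, 4, 2, 1): (-2) + (-9) + 28 + 12 = 29
σ = (4, 1, 2, 3): 25 + 15 + 28 + 24 = 92
σ = (4, 1, 3, 2): 25 + 15 + (-8) + 19 = 51
σ = (4, 2, 1, 3): 25 + 16 + 1 + 24 = 66
σ = (4, 2, 3, 1): 25 + 16 + (-8) + 12 = 45
σ = (4, 3, 1, 2): 25 + 18 + 1 + 19 = 63
σ = (4, 3, 2, 1): 25 + 18 + 28 + 12 = 83
Optimal value attained by: σ = (4, 1, 2, 3).
Answer: det⊕(W) = 92; verdict: NONSINGULAR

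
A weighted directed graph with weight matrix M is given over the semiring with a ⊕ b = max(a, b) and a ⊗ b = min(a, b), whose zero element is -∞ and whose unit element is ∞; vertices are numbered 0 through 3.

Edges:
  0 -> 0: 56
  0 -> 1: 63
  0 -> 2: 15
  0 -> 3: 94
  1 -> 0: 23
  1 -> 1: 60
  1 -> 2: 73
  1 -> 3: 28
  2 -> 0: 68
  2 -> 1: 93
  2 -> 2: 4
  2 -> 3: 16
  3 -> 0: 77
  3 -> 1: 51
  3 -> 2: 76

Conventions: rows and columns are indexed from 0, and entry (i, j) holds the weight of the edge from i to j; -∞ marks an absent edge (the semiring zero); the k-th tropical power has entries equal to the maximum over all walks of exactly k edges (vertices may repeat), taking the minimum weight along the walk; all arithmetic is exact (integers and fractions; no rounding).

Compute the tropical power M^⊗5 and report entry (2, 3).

M^⊗2:
  [77, 60, 76, 56]
  [68, 73, 60, 28]
  [56, 63, 73, 68]
  [68, 76, 51, 77]
M^⊗3:
  [68, 76, 60, 77]
  [60, 63, 73, 68]
  [68, 73, 68, 56]
  [77, 63, 76, 68]
M^⊗4:
  [77, 63, 76, 68]
  [68, 73, 68, 60]
  [68, 68, 73, 68]
  [68, 76, 68, 77]
M^⊗5:
  [68, 76, 68, 77]
  [68, 68, 73, 68]
  [68, 73, 68, 68]
  [77, 68, 76, 68]
Key observation: the optimum is the walk 2->0->3->2->0->3, with weight 68 min 94 min 76 min 68 min 94 = 68.
Optimal value attained by: walk 2->0->3->2->0->3.
Answer: (M^⊗5)[2][3] = 68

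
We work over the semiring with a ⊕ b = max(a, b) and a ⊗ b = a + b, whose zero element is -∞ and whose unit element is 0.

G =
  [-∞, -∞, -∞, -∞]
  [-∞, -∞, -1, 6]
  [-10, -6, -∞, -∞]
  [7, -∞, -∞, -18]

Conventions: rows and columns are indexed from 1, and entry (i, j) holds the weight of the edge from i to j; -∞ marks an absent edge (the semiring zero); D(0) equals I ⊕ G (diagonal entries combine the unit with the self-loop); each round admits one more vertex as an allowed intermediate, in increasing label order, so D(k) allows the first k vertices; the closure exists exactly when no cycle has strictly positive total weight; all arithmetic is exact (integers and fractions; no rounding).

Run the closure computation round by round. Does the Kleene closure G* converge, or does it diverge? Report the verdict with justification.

D(0):
  [0, -∞, -∞, -∞]
  [-∞, 0, -1, 6]
  [-10, -6, 0, -∞]
  [7, -∞, -∞, 0]
D(1):
  [0, -∞, -∞, -∞]
  [-∞, 0, -1, 6]
  [-10, -6, 0, -∞]
  [7, -∞, -∞, 0]
D(2):
  [0, -∞, -∞, -∞]
  [-∞, 0, -1, 6]
  [-10, -6, 0, 0]
  [7, -∞, -∞, 0]
D(3):
  [0, -∞, -∞, -∞]
  [-11, 0, -1, 6]
  [-10, -6, 0, 0]
  [7, -∞, -∞, 0]
D(4):
  [0, -∞, -∞, -∞]
  [13, 0, -1, 6]
  [7, -6, 0, 0]
  [7, -∞, -∞, 0]
Key observation: every diagonal entry stays at the unit through all rounds, so no improving cycle exists.
Answer: CONVERGES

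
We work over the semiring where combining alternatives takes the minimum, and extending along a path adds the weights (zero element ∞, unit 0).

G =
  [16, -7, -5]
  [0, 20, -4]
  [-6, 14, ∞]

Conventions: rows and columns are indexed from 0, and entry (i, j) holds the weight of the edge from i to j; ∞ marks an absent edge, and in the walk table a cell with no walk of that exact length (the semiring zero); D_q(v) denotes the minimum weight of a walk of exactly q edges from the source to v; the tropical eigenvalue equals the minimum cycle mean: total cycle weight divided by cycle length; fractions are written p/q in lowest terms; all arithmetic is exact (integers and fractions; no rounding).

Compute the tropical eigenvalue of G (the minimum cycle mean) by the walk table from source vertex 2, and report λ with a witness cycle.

q=0: [∞, ∞, 0]
q=1: [-6, 14, ∞]
q=2: [10, -13, -11]
q=3: [-17, 3, -17]
Optimal cycle mean attained by: cycle 0->1->2->0, total (-7) + (-4) + (-6), length 3.
Answer: λ = -17/3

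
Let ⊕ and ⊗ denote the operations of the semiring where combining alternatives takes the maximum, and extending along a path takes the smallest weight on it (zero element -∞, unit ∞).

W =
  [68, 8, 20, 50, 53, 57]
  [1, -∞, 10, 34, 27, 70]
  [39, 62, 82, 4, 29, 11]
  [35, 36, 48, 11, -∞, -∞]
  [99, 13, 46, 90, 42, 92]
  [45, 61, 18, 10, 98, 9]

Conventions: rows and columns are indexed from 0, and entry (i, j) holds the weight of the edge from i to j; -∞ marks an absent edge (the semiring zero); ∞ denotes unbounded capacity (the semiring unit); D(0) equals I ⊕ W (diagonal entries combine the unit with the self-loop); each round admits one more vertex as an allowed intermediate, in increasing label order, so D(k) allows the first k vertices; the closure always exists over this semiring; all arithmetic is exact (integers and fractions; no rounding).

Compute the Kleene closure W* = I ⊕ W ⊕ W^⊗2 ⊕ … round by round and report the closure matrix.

D(0):
  [∞, 8, 20, 50, 53, 57]
  [1, ∞, 10, 34, 27, 70]
  [39, 62, ∞, 4, 29, 11]
  [35, 36, 48, ∞, -∞, -∞]
  [99, 13, 46, 90, ∞, 92]
  [45, 61, 18, 10, 98, ∞]
D(1):
  [∞, 8, 20, 50, 53, 57]
  [1, ∞, 10, 34, 27, 70]
  [39, 62, ∞, 39, 39, 39]
  [35, 36, 48, ∞, 35, 35]
  [99, 13, 46, 90, ∞, 92]
  [45, 61, 20, 45, 98, ∞]
D(2):
  [∞, 8, 20, 50, 53, 57]
  [1, ∞, 10, 34, 27, 70]
  [39, 62, ∞, 39, 39, 62]
  [35, 36, 48, ∞, 35, 36]
  [99, 13, 46, 90, ∞, 92]
  [45, 61, 20, 45, 98, ∞]
D(3):
  [∞, 20, 20, 50, 53, 57]
  [10, ∞, 10, 34, 27, 70]
  [39, 62, ∞, 39, 39, 62]
  [39, 48, 48, ∞, 39, 48]
  [99, 46, 46, 90, ∞, 92]
  [45, 61, 20, 45, 98, ∞]
D(4):
  [∞, 48, 48, 50, 53, 57]
  [34, ∞, 34, 34, 34, 70]
  [39, 62, ∞, 39, 39, 62]
  [39, 48, 48, ∞, 39, 48]
  [99, 48, 48, 90, ∞, 92]
  [45, 61, 45, 45, 98, ∞]
D(5):
  [∞, 48, 48, 53, 53, 57]
  [34, ∞, 34, 34, 34, 70]
  [39, 62, ∞, 39, 39, 62]
  [39, 48, 48, ∞, 39, 48]
  [99, 48, 48, 90, ∞, 92]
  [98, 61, 48, 90, 98, ∞]
D(6):
  [∞, 57, 48, 57, 57, 57]
  [70, ∞, 48, 70, 70, 70]
  [62, 62, ∞, 62, 62, 62]
  [48, 48, 48, ∞, 48, 48]
  [99, 61, 48, 90, ∞, 92]
  [98, 61, 48, 90, 98, ∞]
Answer: W* = [[∞, 57, 48, 57, 57, 57], [70, ∞, 48, 70, 70, 70], [62, 62, ∞, 62, 62, 62], [48, 48, 48, ∞, 48, 48], [99, 61, 48, 90, ∞, 92], [98, 61, 48, 90, 98, ∞]]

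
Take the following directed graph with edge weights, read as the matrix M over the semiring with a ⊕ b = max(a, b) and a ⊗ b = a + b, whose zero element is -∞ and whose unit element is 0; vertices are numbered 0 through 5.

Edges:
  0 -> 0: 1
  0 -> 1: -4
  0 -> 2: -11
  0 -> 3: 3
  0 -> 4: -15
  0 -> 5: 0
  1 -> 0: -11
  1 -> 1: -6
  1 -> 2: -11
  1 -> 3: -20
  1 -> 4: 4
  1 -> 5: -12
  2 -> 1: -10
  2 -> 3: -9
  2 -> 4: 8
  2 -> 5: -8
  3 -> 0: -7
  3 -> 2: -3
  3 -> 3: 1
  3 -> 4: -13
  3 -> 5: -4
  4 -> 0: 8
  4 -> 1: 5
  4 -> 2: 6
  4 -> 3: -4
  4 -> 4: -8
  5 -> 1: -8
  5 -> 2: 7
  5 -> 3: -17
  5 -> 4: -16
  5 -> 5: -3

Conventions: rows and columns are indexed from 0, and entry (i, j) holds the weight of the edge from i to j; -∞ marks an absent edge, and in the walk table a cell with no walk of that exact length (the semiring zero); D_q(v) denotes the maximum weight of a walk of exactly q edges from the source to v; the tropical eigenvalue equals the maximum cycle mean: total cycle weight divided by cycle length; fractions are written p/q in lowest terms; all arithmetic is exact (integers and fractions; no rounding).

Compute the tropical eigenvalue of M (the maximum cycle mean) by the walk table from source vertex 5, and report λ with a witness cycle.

q=0: [-∞, -∞, -∞, -∞, -∞, 0]
q=1: [-∞, -8, 7, -17, -16, -3]
q=2: [-8, -3, 4, -2, 15, -1]
q=3: [23, 20, 21, 11, 12, -4]
q=4: [24, 19, 18, 26, 29, 23]
q=5: [37, 34, 35, 27, 26, 24]
q=6: [38, 33, 32, 40, 43, 37]
Optimal cycle mean attained by: cycle 2->4->2, total 8 + 6, length 2.
Answer: λ = 7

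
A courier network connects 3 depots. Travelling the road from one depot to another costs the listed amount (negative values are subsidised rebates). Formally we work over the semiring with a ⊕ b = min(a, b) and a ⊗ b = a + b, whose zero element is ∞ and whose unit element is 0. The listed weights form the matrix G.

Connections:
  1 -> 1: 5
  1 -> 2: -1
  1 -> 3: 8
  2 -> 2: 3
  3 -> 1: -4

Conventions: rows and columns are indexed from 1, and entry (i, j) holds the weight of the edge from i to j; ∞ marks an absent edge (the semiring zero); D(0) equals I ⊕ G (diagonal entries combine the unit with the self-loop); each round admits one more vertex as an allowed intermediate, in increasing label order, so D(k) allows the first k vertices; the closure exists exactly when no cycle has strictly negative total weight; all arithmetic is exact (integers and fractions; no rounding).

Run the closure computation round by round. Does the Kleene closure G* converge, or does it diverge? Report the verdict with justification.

D(0):
  [0, -1, 8]
  [∞, 0, ∞]
  [-4, ∞, 0]
D(1):
  [0, -1, 8]
  [∞, 0, ∞]
  [-4, -5, 0]
D(2):
  [0, -1, 8]
  [∞, 0, ∞]
  [-4, -5, 0]
D(3):
  [0, -1, 8]
  [∞, 0, ∞]
  [-4, -5, 0]
Key observation: every diagonal entry stays at the unit through all rounds, so no improving cycle exists.
Answer: CONVERGES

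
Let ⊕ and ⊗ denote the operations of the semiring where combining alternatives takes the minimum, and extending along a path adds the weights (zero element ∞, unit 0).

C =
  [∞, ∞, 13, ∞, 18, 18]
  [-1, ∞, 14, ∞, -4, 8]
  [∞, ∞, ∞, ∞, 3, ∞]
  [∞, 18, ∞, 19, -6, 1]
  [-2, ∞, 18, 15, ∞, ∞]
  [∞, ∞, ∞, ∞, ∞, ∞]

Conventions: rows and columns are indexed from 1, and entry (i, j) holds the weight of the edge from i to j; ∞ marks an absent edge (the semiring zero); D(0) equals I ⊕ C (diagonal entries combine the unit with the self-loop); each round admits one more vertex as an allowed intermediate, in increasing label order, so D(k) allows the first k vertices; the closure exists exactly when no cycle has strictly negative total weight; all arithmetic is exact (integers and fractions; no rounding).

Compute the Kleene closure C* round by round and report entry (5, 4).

D(0):
  [0, ∞, 13, ∞, 18, 18]
  [-1, 0, 14, ∞, -4, 8]
  [∞, ∞, 0, ∞, 3, ∞]
  [∞, 18, ∞, 0, -6, 1]
  [-2, ∞, 18, 15, 0, ∞]
  [∞, ∞, ∞, ∞, ∞, 0]
D(1):
  [0, ∞, 13, ∞, 18, 18]
  [-1, 0, 12, ∞, -4, 8]
  [∞, ∞, 0, ∞, 3, ∞]
  [∞, 18, ∞, 0, -6, 1]
  [-2, ∞, 11, 15, 0, 16]
  [∞, ∞, ∞, ∞, ∞, 0]
D(2):
  [0, ∞, 13, ∞, 18, 18]
  [-1, 0, 12, ∞, -4, 8]
  [∞, ∞, 0, ∞, 3, ∞]
  [17, 18, 30, 0, -6, 1]
  [-2, ∞, 11, 15, 0, 16]
  [∞, ∞, ∞, ∞, ∞, 0]
D(3):
  [0, ∞, 13, ∞, 16, 18]
  [-1, 0, 12, ∞, -4, 8]
  [∞, ∞, 0, ∞, 3, ∞]
  [17, 18, 30, 0, -6, 1]
  [-2, ∞, 11, 15, 0, 16]
  [∞, ∞, ∞, ∞, ∞, 0]
D(4):
  [0, ∞, 13, ∞, 16, 18]
  [-1, 0, 12, ∞, -4, 8]
  [∞, ∞, 0, ∞, 3, ∞]
  [17, 18, 30, 0, -6, 1]
  [-2, 33, 11, 15, 0, 16]
  [∞, ∞, ∞, ∞, ∞, 0]
D(5):
  [0, 49, 13, 31, 16, 18]
  [-6, 0, 7, 11, -4, 8]
  [1, 36, 0, 18, 3, 19]
  [-8, 18, 5, 0, -6, 1]
  [-2, 33, 11, 15, 0, 16]
  [∞, ∞, ∞, ∞, ∞, 0]
D(6):
  [0, 49, 13, 31, 16, 18]
  [-6, 0, 7, 11, -4, 8]
  [1, 36, 0, 18, 3, 19]
  [-8, 18, 5, 0, -6, 1]
  [-2, 33, 11, 15, 0, 16]
  [∞, ∞, ∞, ∞, ∞, 0]
Answer: C*[5][4] = 15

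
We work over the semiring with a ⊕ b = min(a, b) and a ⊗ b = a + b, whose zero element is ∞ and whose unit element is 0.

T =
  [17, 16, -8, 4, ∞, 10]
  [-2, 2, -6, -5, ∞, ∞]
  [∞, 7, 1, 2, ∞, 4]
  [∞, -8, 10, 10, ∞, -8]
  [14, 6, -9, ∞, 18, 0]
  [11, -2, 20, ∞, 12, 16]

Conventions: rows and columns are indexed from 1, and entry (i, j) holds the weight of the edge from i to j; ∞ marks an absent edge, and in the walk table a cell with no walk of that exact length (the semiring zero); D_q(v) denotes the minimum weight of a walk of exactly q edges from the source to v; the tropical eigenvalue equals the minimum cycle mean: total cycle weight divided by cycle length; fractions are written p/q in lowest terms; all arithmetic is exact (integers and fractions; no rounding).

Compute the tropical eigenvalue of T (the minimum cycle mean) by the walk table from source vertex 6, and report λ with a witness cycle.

q=0: [∞, ∞, ∞, ∞, ∞, 0]
q=1: [11, -2, 20, ∞, 12, 16]
q=2: [-4, 0, -8, -7, 28, 12]
q=3: [-2, -15, -12, -6, 24, -15]
q=4: [-17, -17, -21, -20, -3, -14]
q=5: [-19, -28, -25, -22, -2, -28]
q=6: [-30, -30, -34, -33, -16, -30]
Optimal cycle mean attained by: cycle 2->4->2, total (-5) + (-8), length 2.
Answer: λ = -13/2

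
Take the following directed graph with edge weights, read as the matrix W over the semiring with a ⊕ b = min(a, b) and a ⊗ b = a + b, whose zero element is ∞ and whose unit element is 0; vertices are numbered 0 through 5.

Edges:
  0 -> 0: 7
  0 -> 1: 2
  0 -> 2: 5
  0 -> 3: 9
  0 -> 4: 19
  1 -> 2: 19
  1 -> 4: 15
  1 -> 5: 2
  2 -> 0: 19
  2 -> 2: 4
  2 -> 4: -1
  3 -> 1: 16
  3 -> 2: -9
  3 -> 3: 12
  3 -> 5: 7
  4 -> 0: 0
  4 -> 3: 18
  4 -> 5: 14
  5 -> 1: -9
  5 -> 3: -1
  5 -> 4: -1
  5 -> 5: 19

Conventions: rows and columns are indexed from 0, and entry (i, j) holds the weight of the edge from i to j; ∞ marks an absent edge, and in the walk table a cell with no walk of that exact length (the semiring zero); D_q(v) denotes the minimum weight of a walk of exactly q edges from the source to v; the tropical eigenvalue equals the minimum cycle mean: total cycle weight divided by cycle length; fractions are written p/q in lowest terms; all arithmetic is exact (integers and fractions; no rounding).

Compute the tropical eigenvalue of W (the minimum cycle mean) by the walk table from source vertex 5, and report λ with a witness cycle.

q=0: [∞, ∞, ∞, ∞, ∞, 0]
q=1: [∞, -9, ∞, -1, -1, 19]
q=2: [-1, 10, -10, 11, 6, -7]
q=3: [6, -16, -6, -8, -11, 12]
q=4: [-11, 3, -17, 4, -7, -14]
q=5: [-7, -23, -13, -15, -18, 5]
q=6: [-18, -5, -24, -3, -14, -21]
Optimal cycle mean attained by: cycle 1->5->1, total 2 + (-9), length 2.
Answer: λ = -7/2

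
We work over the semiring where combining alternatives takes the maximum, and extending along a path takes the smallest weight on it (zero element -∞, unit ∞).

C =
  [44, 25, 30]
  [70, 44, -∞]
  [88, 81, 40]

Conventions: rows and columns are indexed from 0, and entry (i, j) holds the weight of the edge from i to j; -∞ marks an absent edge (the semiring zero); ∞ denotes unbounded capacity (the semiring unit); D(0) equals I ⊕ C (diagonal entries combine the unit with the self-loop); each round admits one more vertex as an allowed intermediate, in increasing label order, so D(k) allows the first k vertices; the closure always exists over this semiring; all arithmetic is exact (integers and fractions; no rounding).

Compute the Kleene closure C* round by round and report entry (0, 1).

D(0):
  [∞, 25, 30]
  [70, ∞, -∞]
  [88, 81, ∞]
D(1):
  [∞, 25, 30]
  [70, ∞, 30]
  [88, 81, ∞]
D(2):
  [∞, 25, 30]
  [70, ∞, 30]
  [88, 81, ∞]
D(3):
  [∞, 30, 30]
  [70, ∞, 30]
  [88, 81, ∞]
Answer: C*[0][1] = 30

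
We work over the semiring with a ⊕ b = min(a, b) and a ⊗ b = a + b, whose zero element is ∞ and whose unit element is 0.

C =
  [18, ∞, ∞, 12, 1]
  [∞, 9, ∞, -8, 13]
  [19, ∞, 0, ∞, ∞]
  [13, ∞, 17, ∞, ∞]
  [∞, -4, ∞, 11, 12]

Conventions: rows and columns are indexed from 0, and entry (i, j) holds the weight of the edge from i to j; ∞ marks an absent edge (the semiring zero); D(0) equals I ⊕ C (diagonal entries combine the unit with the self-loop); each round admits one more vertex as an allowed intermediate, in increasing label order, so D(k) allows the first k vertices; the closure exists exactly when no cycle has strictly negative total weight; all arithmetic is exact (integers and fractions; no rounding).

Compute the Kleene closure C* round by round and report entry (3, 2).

D(0):
  [0, ∞, ∞, 12, 1]
  [∞, 0, ∞, -8, 13]
  [19, ∞, 0, ∞, ∞]
  [13, ∞, 17, 0, ∞]
  [∞, -4, ∞, 11, 0]
D(1):
  [0, ∞, ∞, 12, 1]
  [∞, 0, ∞, -8, 13]
  [19, ∞, 0, 31, 20]
  [13, ∞, 17, 0, 14]
  [∞, -4, ∞, 11, 0]
D(2):
  [0, ∞, ∞, 12, 1]
  [∞, 0, ∞, -8, 13]
  [19, ∞, 0, 31, 20]
  [13, ∞, 17, 0, 14]
  [∞, -4, ∞, -12, 0]
D(3):
  [0, ∞, ∞, 12, 1]
  [∞, 0, ∞, -8, 13]
  [19, ∞, 0, 31, 20]
  [13, ∞, 17, 0, 14]
  [∞, -4, ∞, -12, 0]
D(4):
  [0, ∞, 29, 12, 1]
  [5, 0, 9, -8, 6]
  [19, ∞, 0, 31, 20]
  [13, ∞, 17, 0, 14]
  [1, -4, 5, -12, 0]
D(5):
  [0, -3, 6, -11, 1]
  [5, 0, 9, -8, 6]
  [19, 16, 0, 8, 20]
  [13, 10, 17, 0, 14]
  [1, -4, 5, -12, 0]
Answer: C*[3][2] = 17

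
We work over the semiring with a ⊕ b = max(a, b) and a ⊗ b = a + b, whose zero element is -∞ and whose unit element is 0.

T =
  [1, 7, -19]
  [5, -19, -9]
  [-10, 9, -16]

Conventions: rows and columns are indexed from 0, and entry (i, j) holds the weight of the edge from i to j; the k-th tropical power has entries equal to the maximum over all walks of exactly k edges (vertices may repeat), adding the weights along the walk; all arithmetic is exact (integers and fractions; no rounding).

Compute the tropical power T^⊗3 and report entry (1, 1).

T^⊗2:
  [12, 8, -2]
  [6, 12, -14]
  [14, -3, 0]
T^⊗3:
  [13, 19, -1]
  [17, 13, 3]
  [15, 21, -5]
Key observation: the optimum is the walk 1->0->0->1, with weight 5 + 1 + 7 = 13.
Optimal value attained by: walk 1->0->0->1.
Answer: (T^⊗3)[1][1] = 13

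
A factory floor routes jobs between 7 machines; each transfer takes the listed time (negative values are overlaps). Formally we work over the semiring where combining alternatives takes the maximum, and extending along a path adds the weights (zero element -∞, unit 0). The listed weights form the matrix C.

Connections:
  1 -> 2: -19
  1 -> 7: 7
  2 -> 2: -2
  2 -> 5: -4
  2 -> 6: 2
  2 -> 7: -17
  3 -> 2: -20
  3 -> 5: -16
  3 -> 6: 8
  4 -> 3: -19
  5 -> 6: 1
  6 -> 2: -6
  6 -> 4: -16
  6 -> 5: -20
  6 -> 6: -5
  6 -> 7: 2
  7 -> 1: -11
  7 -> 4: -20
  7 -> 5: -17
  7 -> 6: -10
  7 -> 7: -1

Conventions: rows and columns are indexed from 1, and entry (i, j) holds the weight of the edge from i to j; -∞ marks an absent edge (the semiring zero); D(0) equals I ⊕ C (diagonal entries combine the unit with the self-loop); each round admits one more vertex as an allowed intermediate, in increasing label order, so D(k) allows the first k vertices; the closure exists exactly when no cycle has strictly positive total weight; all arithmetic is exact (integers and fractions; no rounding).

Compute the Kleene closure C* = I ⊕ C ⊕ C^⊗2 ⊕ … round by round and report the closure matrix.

D(0):
  [0, -19, -∞, -∞, -∞, -∞, 7]
  [-∞, 0, -∞, -∞, -4, 2, -17]
  [-∞, -20, 0, -∞, -16, 8, -∞]
  [-∞, -∞, -19, 0, -∞, -∞, -∞]
  [-∞, -∞, -∞, -∞, 0, 1, -∞]
  [-∞, -6, -∞, -16, -20, 0, 2]
  [-11, -∞, -∞, -20, -17, -10, 0]
D(1):
  [0, -19, -∞, -∞, -∞, -∞, 7]
  [-∞, 0, -∞, -∞, -4, 2, -17]
  [-∞, -20, 0, -∞, -16, 8, -∞]
  [-∞, -∞, -19, 0, -∞, -∞, -∞]
  [-∞, -∞, -∞, -∞, 0, 1, -∞]
  [-∞, -6, -∞, -16, -20, 0, 2]
  [-11, -30, -∞, -20, -17, -10, 0]
D(2):
  [0, -19, -∞, -∞, -23, -17, 7]
  [-∞, 0, -∞, -∞, -4, 2, -17]
  [-∞, -20, 0, -∞, -16, 8, -37]
  [-∞, -∞, -19, 0, -∞, -∞, -∞]
  [-∞, -∞, -∞, -∞, 0, 1, -∞]
  [-∞, -6, -∞, -16, -10, 0, 2]
  [-11, -30, -∞, -20, -17, -10, 0]
D(3):
  [0, -19, -∞, -∞, -23, -17, 7]
  [-∞, 0, -∞, -∞, -4, 2, -17]
  [-∞, -20, 0, -∞, -16, 8, -37]
  [-∞, -39, -19, 0, -35, -11, -56]
  [-∞, -∞, -∞, -∞, 0, 1, -∞]
  [-∞, -6, -∞, -16, -10, 0, 2]
  [-11, -30, -∞, -20, -17, -10, 0]
D(4):
  [0, -19, -∞, -∞, -23, -17, 7]
  [-∞, 0, -∞, -∞, -4, 2, -17]
  [-∞, -20, 0, -∞, -16, 8, -37]
  [-∞, -39, -19, 0, -35, -11, -56]
  [-∞, -∞, -∞, -∞, 0, 1, -∞]
  [-∞, -6, -35, -16, -10, 0, 2]
  [-11, -30, -39, -20, -17, -10, 0]
D(5):
  [0, -19, -∞, -∞, -23, -17, 7]
  [-∞, 0, -∞, -∞, -4, 2, -17]
  [-∞, -20, 0, -∞, -16, 8, -37]
  [-∞, -39, -19, 0, -35, -11, -56]
  [-∞, -∞, -∞, -∞, 0, 1, -∞]
  [-∞, -6, -35, -16, -10, 0, 2]
  [-11, -30, -39, -20, -17, -10, 0]
D(6):
  [0, -19, -52, -33, -23, -17, 7]
  [-∞, 0, -33, -14, -4, 2, 4]
  [-∞, 2, 0, -8, -2, 8, 10]
  [-∞, -17, -19, 0, -21, -11, -9]
  [-∞, -5, -34, -15, 0, 1, 3]
  [-∞, -6, -35, -16, -10, 0, 2]
  [-11, -16, -39, -20, -17, -10, 0]
D(7):
  [0, -9, -32, -13, -10, -3, 7]
  [-7, 0, -33, -14, -4, 2, 4]
  [-1, 2, 0, -8, -2, 8, 10]
  [-20, -17, -19, 0, -21, -11, -9]
  [-8, -5, -34, -15, 0, 1, 3]
  [-9, -6, -35, -16, -10, 0, 2]
  [-11, -16, -39, -20, -17, -10, 0]
Answer: C* = [[0, -9, -32, -13, -10, -3, 7], [-7, 0, -33, -14, -4, 2, 4], [-1, 2, 0, -8, -2, 8, 10], [-20, -17, -19, 0, -21, -11, -9], [-8, -5, -34, -15, 0, 1, 3], [-9, -6, -35, -16, -10, 0, 2], [-11, -16, -39, -20, -17, -10, 0]]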